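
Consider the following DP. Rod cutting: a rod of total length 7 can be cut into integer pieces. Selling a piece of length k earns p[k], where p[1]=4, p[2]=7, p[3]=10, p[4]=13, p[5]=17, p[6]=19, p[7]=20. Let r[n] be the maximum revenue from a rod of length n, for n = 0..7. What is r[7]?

   n    0    1    2    3    4    5    6    7
r[n]    0    4    8   12   16   20   24   28

28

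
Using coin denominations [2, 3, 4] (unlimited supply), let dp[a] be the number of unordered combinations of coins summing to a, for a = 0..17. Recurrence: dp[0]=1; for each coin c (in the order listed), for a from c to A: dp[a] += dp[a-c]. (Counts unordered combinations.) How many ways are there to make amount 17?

8

after  coin     0     1     2     3     4     5     6     7     8     9    10    11    12    13    14    15    16    17
          2     1     0     1     0     1     0     1     0     1     0     1     0     1     0     1     0     1     0
          3     1     0     1     1     1     1     2     1     2     2     2     2     3     2     3     3     3     3
          4     1     0     1     1     2     1     3     2     4     3     5     4     7     5     8     7    10     8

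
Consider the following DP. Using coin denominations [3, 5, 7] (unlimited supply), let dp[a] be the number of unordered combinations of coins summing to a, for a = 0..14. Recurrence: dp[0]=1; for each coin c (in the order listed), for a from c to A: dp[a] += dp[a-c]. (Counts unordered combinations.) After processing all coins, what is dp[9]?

1

after  coin     0     1     2     3     4     5     6     7     8     9    10    11    12    13    14
          3     1     0     0     1     0     0     1     0     0     1     0     0     1     0     0
          5     1     0     0     1     0     1     1     0     1     1     1     1     1     1     1
          7     1     0     0     1     0     1     1     1     1     1     2     1     2     2     2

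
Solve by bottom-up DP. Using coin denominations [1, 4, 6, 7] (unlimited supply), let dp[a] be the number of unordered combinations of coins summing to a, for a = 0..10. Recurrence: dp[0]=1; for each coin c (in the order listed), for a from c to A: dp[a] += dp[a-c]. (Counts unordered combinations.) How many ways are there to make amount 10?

6

after  coin     0     1     2     3     4     5     6     7     8     9    10
          1     1     1     1     1     1     1     1     1     1     1     1
          4     1     1     1     1     2     2     2     2     3     3     3
          6     1     1     1     1     2     2     3     3     4     4     5
          7     1     1     1     1     2     2     3     4     5     5     6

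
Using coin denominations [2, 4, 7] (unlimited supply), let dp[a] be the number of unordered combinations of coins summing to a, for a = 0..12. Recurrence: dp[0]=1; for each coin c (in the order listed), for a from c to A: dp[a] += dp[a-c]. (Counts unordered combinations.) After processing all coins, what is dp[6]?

2

after  coin     0     1     2     3     4     5     6     7     8     9    10    11    12
          2     1     0     1     0     1     0     1     0     1     0     1     0     1
          4     1     0     1     0     2     0     2     0     3     0     3     0     4
          7     1     0     1     0     2     0     2     1     3     1     3     2     4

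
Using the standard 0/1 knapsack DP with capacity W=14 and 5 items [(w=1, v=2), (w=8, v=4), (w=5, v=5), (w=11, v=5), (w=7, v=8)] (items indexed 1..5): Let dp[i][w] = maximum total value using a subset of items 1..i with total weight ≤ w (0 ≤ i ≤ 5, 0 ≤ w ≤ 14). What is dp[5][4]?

2

i\w   0   1   2   3   4   5   6   7   8   9  10  11  12  13  14
  0   0   0   0   0   0   0   0   0   0   0   0   0   0   0   0
  1   0   2   2   2   2   2   2   2   2   2   2   2   2   2   2
  2   0   2   2   2   2   2   2   2   4   6   6   6   6   6   6
  3   0   2   2   2   2   5   7   7   7   7   7   7   7   9  11
  4   0   2   2   2   2   5   7   7   7   7   7   7   7   9  11
  5   0   2   2   2   2   5   7   8  10  10  10  10  13  15  15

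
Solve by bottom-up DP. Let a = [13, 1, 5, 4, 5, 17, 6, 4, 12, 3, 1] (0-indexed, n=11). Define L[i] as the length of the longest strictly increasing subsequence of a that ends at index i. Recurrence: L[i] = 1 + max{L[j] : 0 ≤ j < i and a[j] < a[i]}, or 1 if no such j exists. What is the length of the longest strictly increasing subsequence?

5

   i    0    1    2    3    4    5    6    7    8    9   10
a[i]   13    1    5    4    5   17    6    4   12    3    1
L[i]    1    1    2    2    3    4    4    2    5    2    1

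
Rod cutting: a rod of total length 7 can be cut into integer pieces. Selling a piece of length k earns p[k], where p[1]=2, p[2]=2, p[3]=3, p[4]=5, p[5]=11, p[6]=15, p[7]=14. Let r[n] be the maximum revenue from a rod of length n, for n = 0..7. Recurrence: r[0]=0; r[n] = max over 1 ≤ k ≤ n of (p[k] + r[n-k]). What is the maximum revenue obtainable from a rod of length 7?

   n    0    1    2    3    4    5    6    7
r[n]    0    2    4    6    8   11   15   17

17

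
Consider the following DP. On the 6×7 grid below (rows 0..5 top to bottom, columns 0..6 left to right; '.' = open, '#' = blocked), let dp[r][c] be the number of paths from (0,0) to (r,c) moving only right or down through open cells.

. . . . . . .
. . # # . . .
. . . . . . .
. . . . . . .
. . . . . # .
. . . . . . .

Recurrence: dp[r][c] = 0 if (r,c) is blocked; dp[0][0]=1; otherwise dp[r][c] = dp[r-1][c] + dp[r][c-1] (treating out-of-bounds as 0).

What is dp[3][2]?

r\c   0   1   2   3   4   5   6
  0   1   1   1   1   1   1   1
  1   1   2   0   0   1   2   3
  2   1   3   3   3   4   6   9
  3   1   4   7  10  14  20  29
  4   1   5  12  22  36   0  29
  5   1   6  18  40  76  76 105

7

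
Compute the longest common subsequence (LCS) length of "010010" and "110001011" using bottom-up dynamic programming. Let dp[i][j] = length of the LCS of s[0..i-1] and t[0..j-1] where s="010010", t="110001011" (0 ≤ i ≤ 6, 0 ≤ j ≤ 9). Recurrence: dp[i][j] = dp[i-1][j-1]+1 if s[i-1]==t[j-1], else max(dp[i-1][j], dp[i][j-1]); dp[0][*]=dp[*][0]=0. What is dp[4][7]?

   ''  1  1  0  0  0  1  0  1  1
''  0  0  0  0  0  0  0  0  0  0
 0  0  0  0  1  1  1  1  1  1  1
 1  0  1  1  1  1  1  2  2  2  2
 0  0  1  1  2  2  2  2  3  3  3
 0  0  1  1  2  3  3  3  3  3  3
 1  0  1  2  2  3  3  4  4  4  4
 0  0  1  2  3  3  4  4  5  5  5

3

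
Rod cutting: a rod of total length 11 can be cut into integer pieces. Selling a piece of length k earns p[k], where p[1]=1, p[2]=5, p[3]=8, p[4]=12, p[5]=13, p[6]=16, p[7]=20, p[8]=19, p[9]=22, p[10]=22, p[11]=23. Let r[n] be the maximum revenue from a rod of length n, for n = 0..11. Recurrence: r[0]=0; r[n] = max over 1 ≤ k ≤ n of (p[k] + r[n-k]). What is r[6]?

17

   n    0    1    2    3    4    5    6    7    8    9   10   11
r[n]    0    1    5    8   12   13   17   20   24   25   29   32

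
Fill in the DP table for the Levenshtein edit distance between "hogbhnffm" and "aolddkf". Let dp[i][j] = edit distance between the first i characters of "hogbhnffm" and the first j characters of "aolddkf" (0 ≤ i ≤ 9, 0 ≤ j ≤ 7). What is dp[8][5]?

7

   ''  a  o  l  d  d  k  f
''  0  1  2  3  4  5  6  7
 h  1  1  2  3  4  5  6  7
 o  2  2  1  2  3  4  5  6
 g  3  3  2  2  3  4  5  6
 b  4  4  3  3  3  4  5  6
 h  5  5  4  4  4  4  5  6
 n  6  6  5  5  5  5  5  6
 f  7  7  6  6  6  6  6  5
 f  8  8  7  7  7  7  7  6
 m  9  9  8  8  8  8  8  7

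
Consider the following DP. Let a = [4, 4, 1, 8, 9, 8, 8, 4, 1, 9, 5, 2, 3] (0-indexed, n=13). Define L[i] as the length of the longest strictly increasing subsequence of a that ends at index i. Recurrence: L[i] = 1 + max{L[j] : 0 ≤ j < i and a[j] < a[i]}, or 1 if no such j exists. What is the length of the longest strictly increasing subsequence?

   i    0    1    2    3    4    5    6    7    8    9   10   11   12
a[i]    4    4    1    8    9    8    8    4    1    9    5    2    3
L[i]    1    1    1    2    3    2    2    2    1    3    3    2    3

3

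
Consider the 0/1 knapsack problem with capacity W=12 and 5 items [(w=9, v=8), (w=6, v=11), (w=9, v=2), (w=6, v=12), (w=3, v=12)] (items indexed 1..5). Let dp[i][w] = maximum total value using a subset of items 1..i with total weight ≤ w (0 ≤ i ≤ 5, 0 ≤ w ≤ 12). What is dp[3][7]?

i\w   0   1   2   3   4   5   6   7   8   9  10  11  12
  0   0   0   0   0   0   0   0   0   0   0   0   0   0
  1   0   0   0   0   0   0   0   0   0   8   8   8   8
  2   0   0   0   0   0   0  11  11  11  11  11  11  11
  3   0   0   0   0   0   0  11  11  11  11  11  11  11
  4   0   0   0   0   0   0  12  12  12  12  12  12  23
  5   0   0   0  12  12  12  12  12  12  24  24  24  24

11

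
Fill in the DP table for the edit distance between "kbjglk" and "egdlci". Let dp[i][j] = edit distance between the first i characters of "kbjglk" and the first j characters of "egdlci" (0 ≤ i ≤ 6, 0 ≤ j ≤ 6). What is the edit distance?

6

   ''  e  g  d  l  c  i
''  0  1  2  3  4  5  6
 k  1  1  2  3  4  5  6
 b  2  2  2  3  4  5  6
 j  3  3  3  3  4  5  6
 g  4  4  3  4  4  5  6
 l  5  5  4  4  4  5  6
 k  6  6  5  5  5  5  6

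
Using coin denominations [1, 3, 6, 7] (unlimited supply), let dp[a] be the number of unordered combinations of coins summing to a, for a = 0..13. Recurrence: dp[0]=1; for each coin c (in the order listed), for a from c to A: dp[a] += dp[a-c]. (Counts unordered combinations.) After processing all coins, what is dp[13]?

after  coin     0     1     2     3     4     5     6     7     8     9    10    11    12    13
          1     1     1     1     1     1     1     1     1     1     1     1     1     1     1
          3     1     1     1     2     2     2     3     3     3     4     4     4     5     5
          6     1     1     1     2     2     2     4     4     4     6     6     6     9     9
          7     1     1     1     2     2     2     4     5     5     7     8     8    11    13

13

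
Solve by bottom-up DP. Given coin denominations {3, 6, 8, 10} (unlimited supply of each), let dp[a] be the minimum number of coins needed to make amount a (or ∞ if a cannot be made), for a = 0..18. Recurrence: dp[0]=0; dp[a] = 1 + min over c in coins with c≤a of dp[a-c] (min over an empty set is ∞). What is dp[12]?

 a  0  1  2  3  4  5  6  7  8  9 10 11 12 13 14 15 16 17 18
dp  0  -  -  1  -  -  1  -  1  2  1  2  2  2  2  3  2  3  2
(- denotes ∞ / unreachable)

2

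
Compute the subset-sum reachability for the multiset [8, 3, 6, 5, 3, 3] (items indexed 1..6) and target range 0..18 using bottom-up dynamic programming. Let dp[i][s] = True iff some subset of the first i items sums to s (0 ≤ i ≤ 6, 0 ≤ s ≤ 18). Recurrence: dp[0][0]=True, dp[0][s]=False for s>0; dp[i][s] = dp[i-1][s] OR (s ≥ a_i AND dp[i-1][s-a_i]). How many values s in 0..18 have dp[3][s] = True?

8

i\s   0   1   2   3   4   5   6   7   8   9  10  11  12  13  14  15  16  17  18
  0   T   F   F   F   F   F   F   F   F   F   F   F   F   F   F   F   F   F   F
  1   T   F   F   F   F   F   F   F   T   F   F   F   F   F   F   F   F   F   F
  2   T   F   F   T   F   F   F   F   T   F   F   T   F   F   F   F   F   F   F
  3   T   F   F   T   F   F   T   F   T   T   F   T   F   F   T   F   F   T   F
  4   T   F   F   T   F   T   T   F   T   T   F   T   F   T   T   F   T   T   F
  5   T   F   F   T   F   T   T   F   T   T   F   T   T   T   T   F   T   T   F
  6   T   F   F   T   F   T   T   F   T   T   F   T   T   T   T   T   T   T   F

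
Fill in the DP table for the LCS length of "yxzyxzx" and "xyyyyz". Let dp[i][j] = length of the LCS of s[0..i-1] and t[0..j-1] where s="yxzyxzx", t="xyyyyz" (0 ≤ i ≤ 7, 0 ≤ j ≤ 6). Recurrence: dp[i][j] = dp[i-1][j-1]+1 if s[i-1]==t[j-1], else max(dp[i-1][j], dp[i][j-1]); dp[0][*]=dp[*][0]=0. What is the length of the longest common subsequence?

3

   ''  x  y  y  y  y  z
''  0  0  0  0  0  0  0
 y  0  0  1  1  1  1  1
 x  0  1  1  1  1  1  1
 z  0  1  1  1  1  1  2
 y  0  1  2  2  2  2  2
 x  0  1  2  2  2  2  2
 z  0  1  2  2  2  2  3
 x  0  1  2  2  2  2  3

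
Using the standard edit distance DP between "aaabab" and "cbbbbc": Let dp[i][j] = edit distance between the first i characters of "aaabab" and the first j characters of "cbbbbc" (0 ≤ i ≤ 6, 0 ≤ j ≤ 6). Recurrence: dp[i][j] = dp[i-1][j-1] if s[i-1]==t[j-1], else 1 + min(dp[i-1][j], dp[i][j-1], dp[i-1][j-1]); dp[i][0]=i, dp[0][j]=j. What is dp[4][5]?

4

   ''  c  b  b  b  b  c
''  0  1  2  3  4  5  6
 a  1  1  2  3  4  5  6
 a  2  2  2  3  4  5  6
 a  3  3  3  3  4  5  6
 b  4  4  3  3  3  4  5
 a  5  5  4  4  4  4  5
 b  6  6  5  4  4  4  5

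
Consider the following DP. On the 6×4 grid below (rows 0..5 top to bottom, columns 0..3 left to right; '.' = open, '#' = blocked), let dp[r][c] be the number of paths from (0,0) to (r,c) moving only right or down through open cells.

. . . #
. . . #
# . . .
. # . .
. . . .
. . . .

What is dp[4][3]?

15

r\c   0   1   2   3
  0   1   1   1   0
  1   1   2   3   0
  2   0   2   5   5
  3   0   0   5  10
  4   0   0   5  15
  5   0   0   5  20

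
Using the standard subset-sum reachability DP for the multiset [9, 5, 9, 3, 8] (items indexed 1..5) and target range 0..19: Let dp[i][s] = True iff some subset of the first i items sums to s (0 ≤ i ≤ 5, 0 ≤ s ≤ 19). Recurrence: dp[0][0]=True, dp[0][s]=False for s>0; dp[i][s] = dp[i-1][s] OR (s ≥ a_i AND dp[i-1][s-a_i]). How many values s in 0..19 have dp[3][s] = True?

5

i\s   0   1   2   3   4   5   6   7   8   9  10  11  12  13  14  15  16  17  18  19
  0   T   F   F   F   F   F   F   F   F   F   F   F   F   F   F   F   F   F   F   F
  1   T   F   F   F   F   F   F   F   F   T   F   F   F   F   F   F   F   F   F   F
  2   T   F   F   F   F   T   F   F   F   T   F   F   F   F   T   F   F   F   F   F
  3   T   F   F   F   F   T   F   F   F   T   F   F   F   F   T   F   F   F   T   F
  4   T   F   F   T   F   T   F   F   T   T   F   F   T   F   T   F   F   T   T   F
  5   T   F   F   T   F   T   F   F   T   T   F   T   T   T   T   F   T   T   T   F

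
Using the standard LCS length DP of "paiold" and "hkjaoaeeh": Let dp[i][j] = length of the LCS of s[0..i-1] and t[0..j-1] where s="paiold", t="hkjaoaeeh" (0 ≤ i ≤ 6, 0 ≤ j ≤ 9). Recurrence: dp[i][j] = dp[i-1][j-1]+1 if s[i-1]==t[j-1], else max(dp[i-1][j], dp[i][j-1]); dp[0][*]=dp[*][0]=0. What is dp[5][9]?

2

   ''  h  k  j  a  o  a  e  e  h
''  0  0  0  0  0  0  0  0  0  0
 p  0  0  0  0  0  0  0  0  0  0
 a  0  0  0  0  1  1  1  1  1  1
 i  0  0  0  0  1  1  1  1  1  1
 o  0  0  0  0  1  2  2  2  2  2
 l  0  0  0  0  1  2  2  2  2  2
 d  0  0  0  0  1  2  2  2  2  2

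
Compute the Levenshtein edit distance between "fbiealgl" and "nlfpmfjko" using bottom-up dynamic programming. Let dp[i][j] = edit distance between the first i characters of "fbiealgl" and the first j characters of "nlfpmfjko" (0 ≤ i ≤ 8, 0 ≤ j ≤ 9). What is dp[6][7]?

   ''  n  l  f  p  m  f  j  k  o
''  0  1  2  3  4  5  6  7  8  9
 f  1  1  2  2  3  4  5  6  7  8
 b  2  2  2  3  3  4  5  6  7  8
 i  3  3  3  3  4  4  5  6  7  8
 e  4  4  4  4  4  5  5  6  7  8
 a  5  5  5  5  5  5  6  6  7  8
 l  6  6  5  6  6  6  6  7  7  8
 g  7  7  6  6  7  7  7  7  8  8
 l  8  8  7  7  7  8  8  8  8  9

7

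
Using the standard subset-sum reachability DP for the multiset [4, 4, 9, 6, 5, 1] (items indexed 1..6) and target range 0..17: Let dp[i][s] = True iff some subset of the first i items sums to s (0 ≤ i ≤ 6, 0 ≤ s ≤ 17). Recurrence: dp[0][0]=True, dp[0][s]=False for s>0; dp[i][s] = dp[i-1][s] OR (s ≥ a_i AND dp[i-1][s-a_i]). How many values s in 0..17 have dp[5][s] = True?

12

i\s   0   1   2   3   4   5   6   7   8   9  10  11  12  13  14  15  16  17
  0   T   F   F   F   F   F   F   F   F   F   F   F   F   F   F   F   F   F
  1   T   F   F   F   T   F   F   F   F   F   F   F   F   F   F   F   F   F
  2   T   F   F   F   T   F   F   F   T   F   F   F   F   F   F   F   F   F
  3   T   F   F   F   T   F   F   F   T   T   F   F   F   T   F   F   F   T
  4   T   F   F   F   T   F   T   F   T   T   T   F   F   T   T   T   F   T
  5   T   F   F   F   T   T   T   F   T   T   T   T   F   T   T   T   F   T
  6   T   T   F   F   T   T   T   T   T   T   T   T   T   T   T   T   T   T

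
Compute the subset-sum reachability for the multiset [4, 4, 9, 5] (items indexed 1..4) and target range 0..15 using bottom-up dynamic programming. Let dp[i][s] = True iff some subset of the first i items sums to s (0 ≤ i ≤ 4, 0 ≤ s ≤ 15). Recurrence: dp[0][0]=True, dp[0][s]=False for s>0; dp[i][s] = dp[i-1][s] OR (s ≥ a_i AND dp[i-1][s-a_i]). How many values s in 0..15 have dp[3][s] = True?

i\s   0   1   2   3   4   5   6   7   8   9  10  11  12  13  14  15
  0   T   F   F   F   F   F   F   F   F   F   F   F   F   F   F   F
  1   T   F   F   F   T   F   F   F   F   F   F   F   F   F   F   F
  2   T   F   F   F   T   F   F   F   T   F   F   F   F   F   F   F
  3   T   F   F   F   T   F   F   F   T   T   F   F   F   T   F   F
  4   T   F   F   F   T   T   F   F   T   T   F   F   F   T   T   F

5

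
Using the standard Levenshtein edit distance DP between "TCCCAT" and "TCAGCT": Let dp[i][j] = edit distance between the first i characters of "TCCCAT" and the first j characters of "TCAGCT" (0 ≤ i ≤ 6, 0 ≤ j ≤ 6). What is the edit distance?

3

   ''  T  C  A  G  C  T
''  0  1  2  3  4  5  6
 T  1  0  1  2  3  4  5
 C  2  1  0  1  2  3  4
 C  3  2  1  1  2  2  3
 C  4  3  2  2  2  2  3
 A  5  4  3  2  3  3  3
 T  6  5  4  3  3  4  3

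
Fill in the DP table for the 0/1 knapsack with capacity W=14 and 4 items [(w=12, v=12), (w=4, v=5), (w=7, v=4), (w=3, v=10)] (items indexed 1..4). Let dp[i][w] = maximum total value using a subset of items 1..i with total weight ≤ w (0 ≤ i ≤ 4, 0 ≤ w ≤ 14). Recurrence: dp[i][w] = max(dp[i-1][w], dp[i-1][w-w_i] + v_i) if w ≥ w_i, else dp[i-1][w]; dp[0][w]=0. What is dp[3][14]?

12

i\w   0   1   2   3   4   5   6   7   8   9  10  11  12  13  14
  0   0   0   0   0   0   0   0   0   0   0   0   0   0   0   0
  1   0   0   0   0   0   0   0   0   0   0   0   0  12  12  12
  2   0   0   0   0   5   5   5   5   5   5   5   5  12  12  12
  3   0   0   0   0   5   5   5   5   5   5   5   9  12  12  12
  4   0   0   0  10  10  10  10  15  15  15  15  15  15  15  19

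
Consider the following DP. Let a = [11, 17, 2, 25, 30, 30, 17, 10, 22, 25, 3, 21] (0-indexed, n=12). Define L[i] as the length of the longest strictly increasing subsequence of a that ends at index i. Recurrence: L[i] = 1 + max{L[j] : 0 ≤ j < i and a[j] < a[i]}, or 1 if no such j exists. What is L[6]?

2

   i    0    1    2    3    4    5    6    7    8    9   10   11
a[i]   11   17    2   25   30   30   17   10   22   25    3   21
L[i]    1    2    1    3    4    4    2    2    3    4    2    3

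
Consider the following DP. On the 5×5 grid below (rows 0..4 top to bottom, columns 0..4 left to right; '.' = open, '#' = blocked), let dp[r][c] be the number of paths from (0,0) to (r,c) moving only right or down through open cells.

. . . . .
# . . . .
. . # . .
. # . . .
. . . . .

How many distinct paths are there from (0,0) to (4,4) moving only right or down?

13

r\c   0   1   2   3   4
  0   1   1   1   1   1
  1   0   1   2   3   4
  2   0   1   0   3   7
  3   0   0   0   3  10
  4   0   0   0   3  13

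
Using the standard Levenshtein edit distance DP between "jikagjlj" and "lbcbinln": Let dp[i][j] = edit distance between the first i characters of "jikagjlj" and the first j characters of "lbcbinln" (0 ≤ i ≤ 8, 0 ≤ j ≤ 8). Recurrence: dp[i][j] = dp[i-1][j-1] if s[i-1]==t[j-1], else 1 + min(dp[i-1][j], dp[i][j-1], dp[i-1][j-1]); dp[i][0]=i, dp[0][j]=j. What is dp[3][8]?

   ''  l  b  c  b  i  n  l  n
''  0  1  2  3  4  5  6  7  8
 j  1  1  2  3  4  5  6  7  8
 i  2  2  2  3  4  4  5  6  7
 k  3  3  3  3  4  5  5  6  7
 a  4  4  4  4  4  5  6  6  7
 g  5  5  5  5  5  5  6  7  7
 j  6  6  6  6  6  6  6  7  8
 l  7  6  7  7  7  7  7  6  7
 j  8  7  7  8  8  8  8  7  7

7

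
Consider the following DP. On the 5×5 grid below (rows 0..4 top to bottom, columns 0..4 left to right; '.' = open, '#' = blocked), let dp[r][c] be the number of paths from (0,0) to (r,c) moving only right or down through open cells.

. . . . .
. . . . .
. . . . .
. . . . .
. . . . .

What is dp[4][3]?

r\c   0   1   2   3   4
  0   1   1   1   1   1
  1   1   2   3   4   5
  2   1   3   6  10  15
  3   1   4  10  20  35
  4   1   5  15  35  70

35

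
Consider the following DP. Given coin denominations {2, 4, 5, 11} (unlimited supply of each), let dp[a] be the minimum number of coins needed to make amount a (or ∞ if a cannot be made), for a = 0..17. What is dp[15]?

2

 a  0  1  2  3  4  5  6  7  8  9 10 11 12 13 14 15 16 17
dp  0  -  1  -  1  1  2  2  2  2  2  1  3  2  3  2  2  3
(- denotes ∞ / unreachable)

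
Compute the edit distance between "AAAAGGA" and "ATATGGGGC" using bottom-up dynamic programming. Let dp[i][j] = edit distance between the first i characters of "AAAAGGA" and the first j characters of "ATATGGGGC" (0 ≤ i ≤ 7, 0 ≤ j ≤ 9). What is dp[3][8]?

   ''  A  T  A  T  G  G  G  G  C
''  0  1  2  3  4  5  6  7  8  9
 A  1  0  1  2  3  4  5  6  7  8
 A  2  1  1  1  2  3  4  5  6  7
 A  3  2  2  1  2  3  4  5  6  7
 A  4  3  3  2  2  3  4  5  6  7
 G  5  4  4  3  3  2  3  4  5  6
 G  6  5  5  4  4  3  2  3  4  5
 A  7  6  6  5  5  4  3  3  4  5

6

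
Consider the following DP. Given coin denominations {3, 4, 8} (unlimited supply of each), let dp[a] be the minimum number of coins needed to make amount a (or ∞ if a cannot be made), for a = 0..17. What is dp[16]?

2

 a  0  1  2  3  4  5  6  7  8  9 10 11 12 13 14 15 16 17
dp  0  -  -  1  1  -  2  2  1  3  3  2  2  4  3  3  2  4
(- denotes ∞ / unreachable)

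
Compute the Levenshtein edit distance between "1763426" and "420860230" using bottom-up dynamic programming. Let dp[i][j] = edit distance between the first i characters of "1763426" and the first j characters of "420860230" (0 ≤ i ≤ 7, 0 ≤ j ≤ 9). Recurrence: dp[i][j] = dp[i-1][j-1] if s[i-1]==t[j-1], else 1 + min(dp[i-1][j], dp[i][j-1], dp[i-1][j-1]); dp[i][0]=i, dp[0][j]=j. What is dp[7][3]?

   ''  4  2  0  8  6  0  2  3  0
''  0  1  2  3  4  5  6  7  8  9
 1  1  1  2  3  4  5  6  7  8  9
 7  2  2  2  3  4  5  6  7  8  9
 6  3  3  3  3  4  4  5  6  7  8
 3  4  4  4  4  4  5  5  6  6  7
 4  5  4  5  5  5  5  6  6  7  7
 2  6  5  4  5  6  6  6  6  7  8
 6  7  6  5  5  6  6  7  7  7  8

5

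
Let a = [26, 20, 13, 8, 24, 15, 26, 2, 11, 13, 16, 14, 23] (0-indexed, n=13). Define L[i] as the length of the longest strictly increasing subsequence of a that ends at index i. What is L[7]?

1

   i    0    1    2    3    4    5    6    7    8    9   10   11   12
a[i]   26   20   13    8   24   15   26    2   11   13   16   14   23
L[i]    1    1    1    1    2    2    3    1    2    3    4    4    5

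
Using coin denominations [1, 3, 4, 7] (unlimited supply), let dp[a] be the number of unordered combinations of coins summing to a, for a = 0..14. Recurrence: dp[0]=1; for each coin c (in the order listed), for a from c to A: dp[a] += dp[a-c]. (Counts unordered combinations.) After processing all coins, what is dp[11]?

12

after  coin     0     1     2     3     4     5     6     7     8     9    10    11    12    13    14
          1     1     1     1     1     1     1     1     1     1     1     1     1     1     1     1
          3     1     1     1     2     2     2     3     3     3     4     4     4     5     5     5
          4     1     1     1     2     3     3     4     5     6     7     8     9    11    12    13
          7     1     1     1     2     3     3     4     6     7     8    10    12    14    16    19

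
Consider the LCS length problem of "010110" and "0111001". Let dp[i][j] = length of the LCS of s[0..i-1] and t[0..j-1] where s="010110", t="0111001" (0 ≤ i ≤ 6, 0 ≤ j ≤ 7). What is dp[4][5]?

3

   ''  0  1  1  1  0  0  1
''  0  0  0  0  0  0  0  0
 0  0  1  1  1  1  1  1  1
 1  0  1  2  2  2  2  2  2
 0  0  1  2  2  2  3  3  3
 1  0  1  2  3  3  3  3  4
 1  0  1  2  3  4  4  4  4
 0  0  1  2  3  4  5  5  5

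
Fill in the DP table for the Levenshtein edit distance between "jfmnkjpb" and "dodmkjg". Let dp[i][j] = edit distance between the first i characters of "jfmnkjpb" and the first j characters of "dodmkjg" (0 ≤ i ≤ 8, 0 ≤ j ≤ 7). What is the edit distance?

6

   ''  d  o  d  m  k  j  g
''  0  1  2  3  4  5  6  7
 j  1  1  2  3  4  5  5  6
 f  2  2  2  3  4  5  6  6
 m  3  3  3  3  3  4  5  6
 n  4  4  4  4  4  4  5  6
 k  5  5  5  5  5  4  5  6
 j  6  6  6  6  6  5  4  5
 p  7  7  7  7  7  6  5  5
 b  8  8  8  8  8  7  6  6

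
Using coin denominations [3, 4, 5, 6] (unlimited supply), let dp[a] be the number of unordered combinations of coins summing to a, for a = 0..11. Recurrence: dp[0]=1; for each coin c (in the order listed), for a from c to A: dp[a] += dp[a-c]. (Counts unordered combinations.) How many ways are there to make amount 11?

after  coin     0     1     2     3     4     5     6     7     8     9    10    11
          3     1     0     0     1     0     0     1     0     0     1     0     0
          4     1     0     0     1     1     0     1     1     1     1     1     1
          5     1     0     0     1     1     1     1     1     2     2     2     2
          6     1     0     0     1     1     1     2     1     2     3     3     3

3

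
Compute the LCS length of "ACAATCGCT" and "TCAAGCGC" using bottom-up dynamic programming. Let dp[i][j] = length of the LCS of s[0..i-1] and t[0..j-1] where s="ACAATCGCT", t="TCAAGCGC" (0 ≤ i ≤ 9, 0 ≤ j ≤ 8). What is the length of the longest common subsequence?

6

   ''  T  C  A  A  G  C  G  C
''  0  0  0  0  0  0  0  0  0
 A  0  0  0  1  1  1  1  1  1
 C  0  0  1  1  1  1  2  2  2
 A  0  0  1  2  2  2  2  2  2
 A  0  0  1  2  3  3  3  3  3
 T  0  1  1  2  3  3  3  3  3
 C  0  1  2  2  3  3  4  4  4
 G  0  1  2  2  3  4  4  5  5
 C  0  1  2  2  3  4  5  5  6
 T  0  1  2  2  3  4  5  5  6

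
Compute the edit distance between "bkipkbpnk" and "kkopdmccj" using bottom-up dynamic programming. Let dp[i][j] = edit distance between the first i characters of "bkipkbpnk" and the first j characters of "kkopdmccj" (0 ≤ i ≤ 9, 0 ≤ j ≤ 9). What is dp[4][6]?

4

   ''  k  k  o  p  d  m  c  c  j
''  0  1  2  3  4  5  6  7  8  9
 b  1  1  2  3  4  5  6  7  8  9
 k  2  1  1  2  3  4  5  6  7  8
 i  3  2  2  2  3  4  5  6  7  8
 p  4  3  3  3  2  3  4  5  6  7
 k  5  4  3  4  3  3  4  5  6  7
 b  6  5  4  4  4  4  4  5  6  7
 p  7  6  5  5  4  5  5  5  6  7
 n  8  7  6  6  5  5  6  6  6  7
 k  9  8  7  7  6  6  6  7  7  7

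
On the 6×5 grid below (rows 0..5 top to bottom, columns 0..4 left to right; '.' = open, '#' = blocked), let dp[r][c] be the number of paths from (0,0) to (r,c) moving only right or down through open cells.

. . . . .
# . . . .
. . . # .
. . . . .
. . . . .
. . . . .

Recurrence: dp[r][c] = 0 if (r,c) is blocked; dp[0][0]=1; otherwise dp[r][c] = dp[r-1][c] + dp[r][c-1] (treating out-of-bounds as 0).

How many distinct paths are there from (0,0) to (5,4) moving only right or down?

32

r\c   0   1   2   3   4
  0   1   1   1   1   1
  1   0   1   2   3   4
  2   0   1   3   0   4
  3   0   1   4   4   8
  4   0   1   5   9  17
  5   0   1   6  15  32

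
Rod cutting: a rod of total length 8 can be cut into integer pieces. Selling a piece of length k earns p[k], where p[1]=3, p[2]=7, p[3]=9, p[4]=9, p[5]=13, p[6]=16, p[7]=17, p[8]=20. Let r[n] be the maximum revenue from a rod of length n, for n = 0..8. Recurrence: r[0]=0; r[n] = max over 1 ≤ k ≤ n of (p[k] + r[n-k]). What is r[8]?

   n    0    1    2    3    4    5    6    7    8
r[n]    0    3    7   10   14   17   21   24   28

28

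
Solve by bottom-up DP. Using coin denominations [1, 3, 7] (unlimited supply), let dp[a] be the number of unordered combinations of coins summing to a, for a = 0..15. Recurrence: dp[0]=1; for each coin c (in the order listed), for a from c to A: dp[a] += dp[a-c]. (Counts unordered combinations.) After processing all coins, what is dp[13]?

8

after  coin     0     1     2     3     4     5     6     7     8     9    10    11    12    13    14    15
          1     1     1     1     1     1     1     1     1     1     1     1     1     1     1     1     1
          3     1     1     1     2     2     2     3     3     3     4     4     4     5     5     5     6
          7     1     1     1     2     2     2     3     4     4     5     6     6     7     8     9    10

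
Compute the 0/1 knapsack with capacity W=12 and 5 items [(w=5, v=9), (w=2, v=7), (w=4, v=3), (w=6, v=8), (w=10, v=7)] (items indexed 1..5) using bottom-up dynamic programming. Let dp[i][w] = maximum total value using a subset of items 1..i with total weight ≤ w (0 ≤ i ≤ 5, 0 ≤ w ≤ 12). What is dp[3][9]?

16

i\w   0   1   2   3   4   5   6   7   8   9  10  11  12
  0   0   0   0   0   0   0   0   0   0   0   0   0   0
  1   0   0   0   0   0   9   9   9   9   9   9   9   9
  2   0   0   7   7   7   9   9  16  16  16  16  16  16
  3   0   0   7   7   7   9  10  16  16  16  16  19  19
  4   0   0   7   7   7   9  10  16  16  16  16  19  19
  5   0   0   7   7   7   9  10  16  16  16  16  19  19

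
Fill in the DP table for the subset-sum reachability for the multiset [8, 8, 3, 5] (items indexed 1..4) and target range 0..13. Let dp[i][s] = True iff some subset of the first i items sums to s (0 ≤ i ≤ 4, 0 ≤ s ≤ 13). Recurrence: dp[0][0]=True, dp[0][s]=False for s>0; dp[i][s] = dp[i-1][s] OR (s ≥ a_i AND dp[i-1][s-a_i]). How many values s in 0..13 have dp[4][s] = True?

i\s   0   1   2   3   4   5   6   7   8   9  10  11  12  13
  0   T   F   F   F   F   F   F   F   F   F   F   F   F   F
  1   T   F   F   F   F   F   F   F   T   F   F   F   F   F
  2   T   F   F   F   F   F   F   F   T   F   F   F   F   F
  3   T   F   F   T   F   F   F   F   T   F   F   T   F   F
  4   T   F   F   T   F   T   F   F   T   F   F   T   F   T

6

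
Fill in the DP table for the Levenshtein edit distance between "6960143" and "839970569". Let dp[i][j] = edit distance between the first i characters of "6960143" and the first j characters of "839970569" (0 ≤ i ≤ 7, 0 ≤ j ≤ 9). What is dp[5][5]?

   ''  8  3  9  9  7  0  5  6  9
''  0  1  2  3  4  5  6  7  8  9
 6  1  1  2  3  4  5  6  7  7  8
 9  2  2  2  2  3  4  5  6  7  7
 6  3  3  3  3  3  4  5  6  6  7
 0  4  4  4  4  4  4  4  5  6  7
 1  5  5  5  5  5  5  5  5  6  7
 4  6  6  6  6  6  6  6  6  6  7
 3  7  7  6  7  7  7  7  7  7  7

5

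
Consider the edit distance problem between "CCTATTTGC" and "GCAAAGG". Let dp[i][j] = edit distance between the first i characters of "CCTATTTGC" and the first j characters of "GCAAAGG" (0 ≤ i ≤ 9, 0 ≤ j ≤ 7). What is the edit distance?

   ''  G  C  A  A  A  G  G
''  0  1  2  3  4  5  6  7
 C  1  1  1  2  3  4  5  6
 C  2  2  1  2  3  4  5  6
 T  3  3  2  2  3  4  5  6
 A  4  4  3  2  2  3  4  5
 T  5  5  4  3  3  3  4  5
 T  6  6  5  4  4  4  4  5
 T  7  7  6  5  5  5  5  5
 G  8  7  7  6  6  6  5  5
 C  9  8  7  7  7  7  6  6

6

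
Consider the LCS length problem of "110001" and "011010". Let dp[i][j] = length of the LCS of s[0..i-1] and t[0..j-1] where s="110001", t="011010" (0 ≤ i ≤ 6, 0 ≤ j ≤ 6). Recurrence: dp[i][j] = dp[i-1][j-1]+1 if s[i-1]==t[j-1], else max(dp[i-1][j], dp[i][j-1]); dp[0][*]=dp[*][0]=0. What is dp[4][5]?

3

   ''  0  1  1  0  1  0
''  0  0  0  0  0  0  0
 1  0  0  1  1  1  1  1
 1  0  0  1  2  2  2  2
 0  0  1  1  2  3  3  3
 0  0  1  1  2  3  3  4
 0  0  1  1  2  3  3  4
 1  0  1  2  2  3  4  4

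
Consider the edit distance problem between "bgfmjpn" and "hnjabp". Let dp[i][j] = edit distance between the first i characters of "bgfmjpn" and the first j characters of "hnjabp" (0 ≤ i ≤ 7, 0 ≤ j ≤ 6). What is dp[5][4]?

   ''  h  n  j  a  b  p
''  0  1  2  3  4  5  6
 b  1  1  2  3  4  4  5
 g  2  2  2  3  4  5  5
 f  3  3  3  3  4  5  6
 m  4  4  4  4  4  5  6
 j  5  5  5  4  5  5  6
 p  6  6  6  5  5  6  5
 n  7  7  6  6  6  6  6

5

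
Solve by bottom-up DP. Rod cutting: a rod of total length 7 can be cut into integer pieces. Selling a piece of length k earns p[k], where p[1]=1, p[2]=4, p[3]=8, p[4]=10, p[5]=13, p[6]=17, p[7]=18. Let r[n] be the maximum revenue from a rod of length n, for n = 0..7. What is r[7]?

   n    0    1    2    3    4    5    6    7
r[n]    0    1    4    8   10   13   17   18

18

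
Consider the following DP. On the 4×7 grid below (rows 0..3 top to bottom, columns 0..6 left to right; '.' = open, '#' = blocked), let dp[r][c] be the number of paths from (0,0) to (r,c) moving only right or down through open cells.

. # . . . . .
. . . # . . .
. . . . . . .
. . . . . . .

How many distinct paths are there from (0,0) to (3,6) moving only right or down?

r\c   0   1   2   3   4   5   6
  0   1   0   0   0   0   0   0
  1   1   1   1   0   0   0   0
  2   1   2   3   3   3   3   3
  3   1   3   6   9  12  15  18

18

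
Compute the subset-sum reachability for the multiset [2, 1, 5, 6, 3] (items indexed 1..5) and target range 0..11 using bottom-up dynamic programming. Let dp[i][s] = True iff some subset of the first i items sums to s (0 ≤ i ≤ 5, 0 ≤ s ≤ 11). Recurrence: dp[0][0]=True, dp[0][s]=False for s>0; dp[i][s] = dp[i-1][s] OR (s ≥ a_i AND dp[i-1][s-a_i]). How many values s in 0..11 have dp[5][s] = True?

i\s   0   1   2   3   4   5   6   7   8   9  10  11
  0   T   F   F   F   F   F   F   F   F   F   F   F
  1   T   F   T   F   F   F   F   F   F   F   F   F
  2   T   T   T   T   F   F   F   F   F   F   F   F
  3   T   T   T   T   F   T   T   T   T   F   F   F
  4   T   T   T   T   F   T   T   T   T   T   F   T
  5   T   T   T   T   T   T   T   T   T   T   T   T

12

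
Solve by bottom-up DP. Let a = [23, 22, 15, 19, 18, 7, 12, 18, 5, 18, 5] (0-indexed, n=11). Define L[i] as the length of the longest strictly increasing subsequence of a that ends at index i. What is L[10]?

   i    0    1    2    3    4    5    6    7    8    9   10
a[i]   23   22   15   19   18    7   12   18    5   18    5
L[i]    1    1    1    2    2    1    2    3    1    3    1

1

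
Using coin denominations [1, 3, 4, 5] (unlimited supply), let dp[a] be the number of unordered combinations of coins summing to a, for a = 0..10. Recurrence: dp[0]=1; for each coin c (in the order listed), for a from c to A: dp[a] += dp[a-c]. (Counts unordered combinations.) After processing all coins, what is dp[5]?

4

after  coin     0     1     2     3     4     5     6     7     8     9    10
          1     1     1     1     1     1     1     1     1     1     1     1
          3     1     1     1     2     2     2     3     3     3     4     4
          4     1     1     1     2     3     3     4     5     6     7     8
          5     1     1     1     2     3     4     5     6     8    10    12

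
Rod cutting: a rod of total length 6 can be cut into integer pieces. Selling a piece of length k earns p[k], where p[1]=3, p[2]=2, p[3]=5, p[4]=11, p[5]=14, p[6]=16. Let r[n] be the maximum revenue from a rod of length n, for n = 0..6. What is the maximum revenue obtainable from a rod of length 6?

18

   n    0    1    2    3    4    5    6
r[n]    0    3    6    9   12   15   18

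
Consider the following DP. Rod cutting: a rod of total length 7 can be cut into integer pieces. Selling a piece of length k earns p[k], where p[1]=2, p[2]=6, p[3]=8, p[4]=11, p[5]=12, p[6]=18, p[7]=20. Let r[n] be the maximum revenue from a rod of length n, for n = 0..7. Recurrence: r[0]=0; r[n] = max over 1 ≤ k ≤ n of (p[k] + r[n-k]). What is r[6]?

18

   n    0    1    2    3    4    5    6    7
r[n]    0    2    6    8   12   14   18   20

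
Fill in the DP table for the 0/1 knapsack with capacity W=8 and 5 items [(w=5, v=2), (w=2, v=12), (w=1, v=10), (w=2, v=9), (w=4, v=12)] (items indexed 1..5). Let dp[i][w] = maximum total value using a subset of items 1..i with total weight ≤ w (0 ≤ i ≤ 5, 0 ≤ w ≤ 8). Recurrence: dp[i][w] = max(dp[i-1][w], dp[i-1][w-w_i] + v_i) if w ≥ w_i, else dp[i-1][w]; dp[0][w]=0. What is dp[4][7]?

i\w   0   1   2   3   4   5   6   7   8
  0   0   0   0   0   0   0   0   0   0
  1   0   0   0   0   0   2   2   2   2
  2   0   0  12  12  12  12  12  14  14
  3   0  10  12  22  22  22  22  22  24
  4   0  10  12  22  22  31  31  31  31
  5   0  10  12  22  22  31  31  34  34

31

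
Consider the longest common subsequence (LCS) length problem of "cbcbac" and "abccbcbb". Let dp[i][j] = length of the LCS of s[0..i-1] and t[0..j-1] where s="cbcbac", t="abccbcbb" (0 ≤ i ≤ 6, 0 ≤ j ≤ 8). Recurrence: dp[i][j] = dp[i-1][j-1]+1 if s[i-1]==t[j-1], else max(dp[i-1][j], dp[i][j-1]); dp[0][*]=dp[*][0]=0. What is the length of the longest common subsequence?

   ''  a  b  c  c  b  c  b  b
''  0  0  0  0  0  0  0  0  0
 c  0  0  0  1  1  1  1  1  1
 b  0  0  1  1  1  2  2  2  2
 c  0  0  1  2  2  2  3  3  3
 b  0  0  1  2  2  3  3  4  4
 a  0  1  1  2  2  3  3  4  4
 c  0  1  1  2  3  3  4  4  4

4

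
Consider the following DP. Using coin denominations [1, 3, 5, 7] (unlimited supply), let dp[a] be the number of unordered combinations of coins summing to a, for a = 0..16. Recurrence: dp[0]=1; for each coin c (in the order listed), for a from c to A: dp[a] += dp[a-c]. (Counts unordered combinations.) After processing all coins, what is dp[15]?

after  coin     0     1     2     3     4     5     6     7     8     9    10    11    12    13    14    15    16
          1     1     1     1     1     1     1     1     1     1     1     1     1     1     1     1     1     1
          3     1     1     1     2     2     2     3     3     3     4     4     4     5     5     5     6     6
          5     1     1     1     2     2     3     4     4     5     6     7     8     9    10    11    13    14
          7     1     1     1     2     2     3     4     5     6     7     9    10    12    14    16    19    21

19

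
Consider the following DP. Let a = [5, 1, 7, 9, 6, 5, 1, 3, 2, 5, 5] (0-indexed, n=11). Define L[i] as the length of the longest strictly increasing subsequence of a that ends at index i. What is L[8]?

   i    0    1    2    3    4    5    6    7    8    9   10
a[i]    5    1    7    9    6    5    1    3    2    5    5
L[i]    1    1    2    3    2    2    1    2    2    3    3

2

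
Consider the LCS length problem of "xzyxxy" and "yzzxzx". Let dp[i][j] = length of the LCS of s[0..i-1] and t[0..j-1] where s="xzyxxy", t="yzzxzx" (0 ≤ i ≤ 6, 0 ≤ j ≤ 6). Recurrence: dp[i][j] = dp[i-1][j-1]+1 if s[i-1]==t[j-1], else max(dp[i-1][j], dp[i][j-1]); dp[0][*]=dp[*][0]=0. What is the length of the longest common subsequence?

3

   ''  y  z  z  x  z  x
''  0  0  0  0  0  0  0
 x  0  0  0  0  1  1  1
 z  0  0  1  1  1  2  2
 y  0  1  1  1  1  2  2
 x  0  1  1  1  2  2  3
 x  0  1  1  1  2  2  3
 y  0  1  1  1  2  2  3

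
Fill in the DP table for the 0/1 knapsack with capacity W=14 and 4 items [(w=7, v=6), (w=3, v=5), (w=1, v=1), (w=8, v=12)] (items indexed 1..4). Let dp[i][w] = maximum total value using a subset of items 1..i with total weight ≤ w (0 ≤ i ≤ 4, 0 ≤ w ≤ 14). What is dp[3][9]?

7

i\w   0   1   2   3   4   5   6   7   8   9  10  11  12  13  14
  0   0   0   0   0   0   0   0   0   0   0   0   0   0   0   0
  1   0   0   0   0   0   0   0   6   6   6   6   6   6   6   6
  2   0   0   0   5   5   5   5   6   6   6  11  11  11  11  11
  3   0   1   1   5   6   6   6   6   7   7  11  12  12  12  12
  4   0   1   1   5   6   6   6   6  12  13  13  17  18  18  18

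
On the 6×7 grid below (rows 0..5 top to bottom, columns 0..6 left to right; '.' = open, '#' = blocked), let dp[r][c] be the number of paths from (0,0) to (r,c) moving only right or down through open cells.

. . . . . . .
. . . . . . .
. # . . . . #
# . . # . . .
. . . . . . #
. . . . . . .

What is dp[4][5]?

45

r\c   0   1   2   3   4   5   6
  0   1   1   1   1   1   1   1
  1   1   2   3   4   5   6   7
  2   1   0   3   7  12  18   0
  3   0   0   3   0  12  30  30
  4   0   0   3   3  15  45   0
  5   0   0   3   6  21  66  66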